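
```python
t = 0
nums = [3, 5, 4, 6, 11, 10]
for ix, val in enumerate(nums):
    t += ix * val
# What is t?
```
Trace:
  t=0
  t=0, ix=0, val=3
  t=5, ix=1, val=5
  t=13, ix=2, val=4
  t=31, ix=3, val=6
  t=75, ix=4, val=11
  t=125, ix=5, val=10

Final answer: 125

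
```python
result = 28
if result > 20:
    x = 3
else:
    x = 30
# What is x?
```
Trace:
  result=28
  result=28, x=3

Final answer: 3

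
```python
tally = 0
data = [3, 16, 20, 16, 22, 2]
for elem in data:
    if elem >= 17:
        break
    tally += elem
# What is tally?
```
Trace:
  tally=0
  tally=3, elem=3
  tally=19, elem=16
  tally=19, elem=20

Final answer: 19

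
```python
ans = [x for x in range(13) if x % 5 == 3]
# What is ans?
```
Trace:
  x=0
  x=1
  x=2
  x=3
  x=4
  x=5
  x=6
  x=7
  x=8
  x=9
  x=10
  x=11
  x=12
  ans=[3, 8]

Final answer: [3, 8]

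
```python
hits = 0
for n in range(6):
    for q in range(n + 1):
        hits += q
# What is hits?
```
Trace:
  hits=0
  hits=0, n=0, q=0
  hits=0, n=1, q=0
  hits=1, n=1, q=1
  hits=1, n=2, q=0
  hits=2, n=2, q=1
  hits=4, n=2, q=2
  hits=4, n=3, q=0
  hits=5, n=3, q=1
  hits=7, n=3, q=2
  hits=10, n=3, q=3
  hits=10, n=4, q=0
  hits=11, n=4, q=1
  hits=13, n=4, q=2
  hits=16, n=4, q=3
  hits=20, n=4, q=4
  hits=20, n=5, q=0
  hits=21, n=5, q=1
  hits=23, n=5, q=2
  hits=26, n=5, q=3
  hits=30, n=5, q=4
  hits=35, n=5, q=5

Final answer: 35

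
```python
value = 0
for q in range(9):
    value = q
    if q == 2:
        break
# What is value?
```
Trace:
  value=0
  value=0, q=0
  value=1, q=1
  value=2, q=2

Final answer: 2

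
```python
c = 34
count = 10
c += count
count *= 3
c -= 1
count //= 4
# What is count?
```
Trace:
  c=34
  c=34, count=10
  c=44, count=10
  c=44, count=30
  c=43, count=30
  c=43, count=7

Final answer: 7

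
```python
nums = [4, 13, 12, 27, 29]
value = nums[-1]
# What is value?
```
Trace:
  nums=[4, 13, 12, 27, 29]
  nums=[4, 13, 12, 27, 29], value=29

Final answer: 29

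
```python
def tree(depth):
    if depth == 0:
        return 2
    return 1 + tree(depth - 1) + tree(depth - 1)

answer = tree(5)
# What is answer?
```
Call trace (a repeated sub-call is expanded the first time; later identical calls just restate its return value):
tree(depth=5)
  tree(depth=4)
    tree(depth=3)
      tree(depth=2)
        tree(depth=1)
          tree(depth=0)
          -> return 2
          tree(depth=0)
          -> return 2
        -> return 5
        tree(depth=1) -> return 5  (same call as traced above)
      -> return 11
      tree(depth=2) -> return 11  (same call as traced above)
    -> return 23
    tree(depth=3) -> return 23  (same call as traced above)
  -> return 47
  tree(depth=4) -> return 47  (same call as traced above)
-> return 95

Final answer: 95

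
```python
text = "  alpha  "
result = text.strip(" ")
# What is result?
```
Trace:
  text='  alpha  '
  text='  alpha  ', result='alpha'

Final answer: 'alpha'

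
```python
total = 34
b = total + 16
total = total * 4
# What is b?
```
Trace:
  total=34
  total=34, b=50
  total=136, b=50

Final answer: 50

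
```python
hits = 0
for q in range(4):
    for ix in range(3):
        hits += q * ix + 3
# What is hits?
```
Trace:
  hits=0
  hits=3, q=0, ix=0
  hits=6, q=0, ix=1
  hits=9, q=0, ix=2
  hits=12, q=1, ix=0
  hits=16, q=1, ix=1
  hits=21, q=1, ix=2
  hits=24, q=2, ix=0
  hits=29, q=2, ix=1
  hits=36, q=2, ix=2
  hits=39, q=3, ix=0
  hits=45, q=3, ix=1
  hits=54, q=3, ix=2

Final answer: 54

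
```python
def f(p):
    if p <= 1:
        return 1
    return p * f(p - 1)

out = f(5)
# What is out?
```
Call trace:
f(p=5)
  f(p=4)
    f(p=3)
      f(p=2)
        f(p=1)
        -> return 1
      -> return 2
    -> return 6
  -> return 24
-> return 120

Final answer: 120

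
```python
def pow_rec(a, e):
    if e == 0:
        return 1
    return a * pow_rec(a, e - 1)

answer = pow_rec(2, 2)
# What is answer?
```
Call trace:
pow_rec(a=2, e=2)
  pow_rec(a=2, e=1)
    pow_rec(a=2, e=0)
    -> return 1
  -> return 2
-> return 4

Final answer: 4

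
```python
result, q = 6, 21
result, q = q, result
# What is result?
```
Trace:
  result=6, q=21
  result=21, q=6

Final answer: 21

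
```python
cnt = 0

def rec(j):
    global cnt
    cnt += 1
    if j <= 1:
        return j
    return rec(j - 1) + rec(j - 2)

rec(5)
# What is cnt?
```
Call trace (a repeated sub-call is expanded the first time; later identical calls just restate its return value):
rec(j=5)
  rec(j=4)
    rec(j=3)
      rec(j=2)
        rec(j=1)
        -> return 1
        rec(j=0)
        -> return 0
      -> return 1
      rec(j=1)
      -> return 1
    -> return 2
    rec(j=2) -> return 1  (same call as traced above)
  -> return 3
  rec(j=3) -> return 2  (same call as traced above)
-> return 5

cnt is incremented once per call, so count the calls in each subtree. Let C(j) = number of calls made by rec(j).
C(0) = C(1) = 1 (base case, no recursion); C(j) = 1 + C(j - 1) + C(j - 2) otherwise.
C(2) = 1 + C(1) + C(0) = 1 + 1 + 1 = 3
C(3) = 1 + C(2) + C(1) = 1 + 3 + 1 = 5
C(4) = 1 + C(3) + C(2) = 1 + 5 + 3 = 9
C(5) = 1 + C(4) + C(3) = 1 + 9 + 5 = 15
cnt = C(5) = 15

Final answer: 15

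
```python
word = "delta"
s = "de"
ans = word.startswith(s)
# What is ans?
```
Trace:
  word='delta'
  word='delta', s='de'
  word='delta', s='de', ans=True

Final answer: True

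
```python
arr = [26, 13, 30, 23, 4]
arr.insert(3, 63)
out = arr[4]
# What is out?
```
Trace:
  arr=[26, 13, 30, 23, 4]
  arr=[26, 13, 30, 63, 23, 4]
  arr=[26, 13, 30, 63, 23, 4], out=23

Final answer: 23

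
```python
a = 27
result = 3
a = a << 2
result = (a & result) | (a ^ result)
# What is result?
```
Trace:
  a=27
  a=27, result=3
  a=108, result=3
  a=108, result=111

Final answer: 111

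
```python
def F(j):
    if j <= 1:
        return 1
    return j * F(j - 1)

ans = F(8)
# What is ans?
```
Call trace:
F(j=8)
  F(j=7)
    F(j=6)
      F(j=5)
        F(j=4)
          F(j=3)
            F(j=2)
              F(j=1)
              -> return 1
            -> return 2
          -> return 6
        -> return 24
      -> return 120
    -> return 720
  -> return 5040
-> return 40320

Final answer: 40320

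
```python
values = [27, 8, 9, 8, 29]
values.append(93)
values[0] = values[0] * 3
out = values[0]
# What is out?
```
Trace:
  values=[27, 8, 9, 8, 29]
  values=[27, 8, 9, 8, 29, 93]
  values=[81, 8, 9, 8, 29, 93]
  values=[81, 8, 9, 8, 29, 93], out=81

Final answer: 81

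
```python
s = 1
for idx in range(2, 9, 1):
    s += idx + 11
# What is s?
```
Trace:
  s=1
  s=14, idx=2
  s=28, idx=3
  s=43, idx=4
  s=59, idx=5
  s=76, idx=6
  s=94, idx=7
  s=113, idx=8

Final answer: 113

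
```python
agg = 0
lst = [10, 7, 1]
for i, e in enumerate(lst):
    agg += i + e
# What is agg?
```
Trace:
  agg=0
  agg=10, i=0, e=10
  agg=18, i=1, e=7
  agg=21, i=2, e=1

Final answer: 21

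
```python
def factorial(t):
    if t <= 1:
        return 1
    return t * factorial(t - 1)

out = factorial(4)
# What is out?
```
Call trace:
factorial(t=4)
  factorial(t=3)
    factorial(t=2)
      factorial(t=1)
      -> return 1
    -> return 2
  -> return 6
-> return 24

Final answer: 24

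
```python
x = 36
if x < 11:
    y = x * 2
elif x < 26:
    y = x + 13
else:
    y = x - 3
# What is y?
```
Trace:
  x=36
  x=36, y=33

Final answer: 33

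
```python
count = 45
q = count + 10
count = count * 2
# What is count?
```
Trace:
  count=45
  count=45, q=55
  count=90, q=55

Final answer: 90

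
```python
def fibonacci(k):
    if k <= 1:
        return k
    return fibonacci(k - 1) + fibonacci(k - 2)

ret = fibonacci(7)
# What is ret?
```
Call trace (a repeated sub-call is expanded the first time; later identical calls just restate its return value):
fibonacci(k=7)
  fibonacci(k=6)
    fibonacci(k=5)
      fibonacci(k=4)
        fibonacci(k=3)
          fibonacci(k=2)
            fibonacci(k=1)
            -> return 1
            fibonacci(k=0)
            -> return 0
          -> return 1
          fibonacci(k=1)
          -> return 1
        -> return 2
        fibonacci(k=2) -> return 1  (same call as traced above)
      -> return 3
      fibonacci(k=3) -> return 2  (same call as traced above)
    -> return 5
    fibonacci(k=4) -> return 3  (same call as traced above)
  -> return 8
  fibonacci(k=5) -> return 5  (same call as traced above)
-> return 13

Final answer: 13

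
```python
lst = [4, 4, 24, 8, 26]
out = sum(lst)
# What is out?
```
Trace:
  lst=[4, 4, 24, 8, 26]
  lst=[4, 4, 24, 8, 26], out=66

Final answer: 66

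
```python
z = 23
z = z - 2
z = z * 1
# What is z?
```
Trace:
  z=23
  z=21
  z=21

Final answer: 21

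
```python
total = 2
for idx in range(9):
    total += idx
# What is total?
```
Trace:
  total=2
  total=2, idx=0
  total=3, idx=1
  total=5, idx=2
  total=8, idx=3
  total=12, idx=4
  total=17, idx=5
  total=23, idx=6
  total=30, idx=7
  total=38, idx=8

Final answer: 38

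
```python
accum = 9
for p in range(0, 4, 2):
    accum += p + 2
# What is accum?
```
Trace:
  accum=9
  accum=11, p=0
  accum=15, p=2

Final answer: 15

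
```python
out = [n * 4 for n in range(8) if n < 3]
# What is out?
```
Trace:
  n=0
  n=1
  n=2
  n=3
  n=4
  n=5
  n=6
  n=7
  out=[0, 4, 8]

Final answer: [0, 4, 8]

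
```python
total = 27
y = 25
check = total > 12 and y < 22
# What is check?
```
Trace:
  total=27
  total=27, y=25
  total=27, y=25, check=False

Final answer: False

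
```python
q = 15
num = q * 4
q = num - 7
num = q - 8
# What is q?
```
Trace:
  q=15
  q=15, num=60
  q=53, num=60
  q=53, num=45

Final answer: 53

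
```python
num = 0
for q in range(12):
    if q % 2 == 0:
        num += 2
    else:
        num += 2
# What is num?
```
Trace:
  num=0
  num=2, q=0
  num=4, q=1
  num=6, q=2
  num=8, q=3
  num=10, q=4
  num=12, q=5
  num=14, q=6
  num=16, q=7
  num=18, q=8
  num=20, q=9
  num=22, q=10
  num=24, q=11

Final answer: 24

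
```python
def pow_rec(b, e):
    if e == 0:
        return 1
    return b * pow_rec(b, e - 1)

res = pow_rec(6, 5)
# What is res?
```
Call trace:
pow_rec(b=6, e=5)
  pow_rec(b=6, e=4)
    pow_rec(b=6, e=3)
      pow_rec(b=6, e=2)
        pow_rec(b=6, e=1)
          pow_rec(b=6, e=0)
          -> return 1
        -> return 6
      -> return 36
    -> return 216
  -> return 1296
-> return 7776

Final answer: 7776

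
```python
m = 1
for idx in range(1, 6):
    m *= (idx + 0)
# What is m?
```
Trace:
  m=1
  m=1, idx=1
  m=2, idx=2
  m=6, idx=3
  m=24, idx=4
  m=120, idx=5

Final answer: 120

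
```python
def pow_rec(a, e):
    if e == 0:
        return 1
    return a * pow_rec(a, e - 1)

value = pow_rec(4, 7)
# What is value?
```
Call trace:
pow_rec(a=4, e=7)
  pow_rec(a=4, e=6)
    pow_rec(a=4, e=5)
      pow_rec(a=4, e=4)
        pow_rec(a=4, e=3)
          pow_rec(a=4, e=2)
            pow_rec(a=4, e=1)
              pow_rec(a=4, e=0)
              -> return 1
            -> return 4
          -> return 16
        -> return 64
      -> return 256
    -> return 1024
  -> return 4096
-> return 16384

Final answer: 16384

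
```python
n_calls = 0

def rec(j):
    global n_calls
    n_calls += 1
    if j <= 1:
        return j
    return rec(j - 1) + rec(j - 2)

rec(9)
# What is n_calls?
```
Call trace (a repeated sub-call is expanded the first time; later identical calls just restate its return value):
rec(j=9)
  rec(j=8)
    rec(j=7)
      rec(j=6)
        rec(j=5)
          rec(j=4)
            rec(j=3)
              rec(j=2)
                rec(j=1)
                -> return 1
                rec(j=0)
                -> return 0
              -> return 1
              rec(j=1)
              -> return 1
            -> return 2
            rec(j=2) -> return 1  (same call as traced above)
          -> return 3
          rec(j=3) -> return 2  (same call as traced above)
        -> return 5
        rec(j=4) -> return 3  (same call as traced above)
      -> return 8
      rec(j=5) -> return 5  (same call as traced above)
    -> return 13
    rec(j=6) -> return 8  (same call as traced above)
  -> return 21
  rec(j=7) -> return 13  (same call as traced above)
-> return 34

n_calls is incremented once per call, so count the calls in each subtree. Let C(j) = number of calls made by rec(j).
C(0) = C(1) = 1 (base case, no recursion); C(j) = 1 + C(j - 1) + C(j - 2) otherwise.
C(2) = 1 + C(1) + C(0) = 1 + 1 + 1 = 3
C(3) = 1 + C(2) + C(1) = 1 + 3 + 1 = 5
C(4) = 1 + C(3) + C(2) = 1 + 5 + 3 = 9
C(5) = 1 + C(4) + C(3) = 1 + 9 + 5 = 15
C(6) = 1 + C(5) + C(4) = 1 + 15 + 9 = 25
C(7) = 1 + C(6) + C(5) = 1 + 25 + 15 = 41
C(8) = 1 + C(7) + C(6) = 1 + 41 + 25 = 67
C(9) = 1 + C(8) + C(7) = 1 + 67 + 41 = 109
n_calls = C(9) = 109

Final answer: 109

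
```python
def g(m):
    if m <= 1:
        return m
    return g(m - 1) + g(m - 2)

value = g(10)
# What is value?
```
Call trace (a repeated sub-call is expanded the first time; later identical calls just restate its return value):
g(m=10)
  g(m=9)
    g(m=8)
      g(m=7)
        g(m=6)
          g(m=5)
            g(m=4)
              g(m=3)
                g(m=2)
                  g(m=1)
                  -> return 1
                  g(m=0)
                  -> return 0
                -> return 1
                g(m=1)
                -> return 1
              -> return 2
              g(m=2) -> return 1  (same call as traced above)
            -> return 3
            g(m=3) -> return 2  (same call as traced above)
          -> return 5
          g(m=4) -> return 3  (same call as traced above)
        -> return 8
        g(m=5) -> return 5  (same call as traced above)
      -> return 13
      g(m=6) -> return 8  (same call as traced above)
    -> return 21
    g(m=7) -> return 13  (same call as traced above)
  -> return 34
  g(m=8) -> return 21  (same call as traced above)
-> return 55

Final answer: 55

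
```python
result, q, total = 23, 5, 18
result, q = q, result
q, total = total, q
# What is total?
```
Trace:
  result=23, q=5, total=18
  result=5, q=23, total=18
  result=5, q=18, total=23

Final answer: 23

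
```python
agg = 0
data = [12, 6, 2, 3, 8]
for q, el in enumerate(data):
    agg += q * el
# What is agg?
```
Trace:
  agg=0
  agg=0, q=0, el=12
  agg=6, q=1, el=6
  agg=10, q=2, el=2
  agg=19, q=3, el=3
  agg=51, q=4, el=8

Final answer: 51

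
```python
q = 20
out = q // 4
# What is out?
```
Trace:
  q=20
  q=20, out=5

Final answer: 5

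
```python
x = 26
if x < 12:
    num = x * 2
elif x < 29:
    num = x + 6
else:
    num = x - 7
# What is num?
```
Trace:
  x=26
  x=26, num=32

Final answer: 32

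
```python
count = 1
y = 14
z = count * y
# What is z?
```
Trace:
  count=1
  count=1, y=14
  count=1, y=14, z=14

Final answer: 14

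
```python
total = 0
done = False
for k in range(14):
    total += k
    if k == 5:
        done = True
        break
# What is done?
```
Trace:
  total=0
  total=0, done=False
  total=0, done=False, k=0
  total=1, done=False, k=1
  total=3, done=False, k=2
  total=6, done=False, k=3
  total=10, done=False, k=4
  total=15, done=True, k=5

Final answer: True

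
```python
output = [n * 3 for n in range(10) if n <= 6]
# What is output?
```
Trace:
  n=0
  n=1
  n=2
  n=3
  n=4
  n=5
  n=6
  n=7
  n=8
  n=9
  output=[0, 3, 6, 9, 12, 15, 18]

Final answer: [0, 3, 6, 9, 12, 15, 18]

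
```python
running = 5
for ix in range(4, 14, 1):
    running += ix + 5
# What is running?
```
Trace:
  running=5
  running=14, ix=4
  running=24, ix=5
  running=35, ix=6
  running=47, ix=7
  running=60, ix=8
  running=74, ix=9
  running=89, ix=10
  running=105, ix=11
  running=122, ix=12
  running=140, ix=13

Final answer: 140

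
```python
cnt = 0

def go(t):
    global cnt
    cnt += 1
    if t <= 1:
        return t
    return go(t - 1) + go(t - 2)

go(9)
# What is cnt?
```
Call trace (a repeated sub-call is expanded the first time; later identical calls just restate its return value):
go(t=9)
  go(t=8)
    go(t=7)
      go(t=6)
        go(t=5)
          go(t=4)
            go(t=3)
              go(t=2)
                go(t=1)
                -> return 1
                go(t=0)
                -> return 0
              -> return 1
              go(t=1)
              -> return 1
            -> return 2
            go(t=2) -> return 1  (same call as traced above)
          -> return 3
          go(t=3) -> return 2  (same call as traced above)
        -> return 5
        go(t=4) -> return 3  (same call as traced above)
      -> return 8
      go(t=5) -> return 5  (same call as traced above)
    -> return 13
    go(t=6) -> return 8  (same call as traced above)
  -> return 21
  go(t=7) -> return 13  (same call as traced above)
-> return 34

cnt is incremented once per call, so count the calls in each subtree. Let C(t) = number of calls made by go(t).
C(0) = C(1) = 1 (base case, no recursion); C(t) = 1 + C(t - 1) + C(t - 2) otherwise.
C(2) = 1 + C(1) + C(0) = 1 + 1 + 1 = 3
C(3) = 1 + C(2) + C(1) = 1 + 3 + 1 = 5
C(4) = 1 + C(3) + C(2) = 1 + 5 + 3 = 9
C(5) = 1 + C(4) + C(3) = 1 + 9 + 5 = 15
C(6) = 1 + C(5) + C(4) = 1 + 15 + 9 = 25
C(7) = 1 + C(6) + C(5) = 1 + 25 + 15 = 41
C(8) = 1 + C(7) + C(6) = 1 + 41 + 25 = 67
C(9) = 1 + C(8) + C(7) = 1 + 67 + 41 = 109
cnt = C(9) = 109

Final answer: 109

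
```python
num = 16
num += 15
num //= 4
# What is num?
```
Trace:
  num=16
  num=31
  num=7

Final answer: 7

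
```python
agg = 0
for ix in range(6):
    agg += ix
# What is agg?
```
Trace:
  agg=0
  agg=0, ix=0
  agg=1, ix=1
  agg=3, ix=2
  agg=6, ix=3
  agg=10, ix=4
  agg=15, ix=5

Final answer: 15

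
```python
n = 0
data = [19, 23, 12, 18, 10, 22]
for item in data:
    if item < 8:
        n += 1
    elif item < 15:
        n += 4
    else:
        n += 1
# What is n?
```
Trace:
  n=0
  n=1, item=19
  n=2, item=23
  n=6, item=12
  n=7, item=18
  n=11, item=10
  n=12, item=22

Final answer: 12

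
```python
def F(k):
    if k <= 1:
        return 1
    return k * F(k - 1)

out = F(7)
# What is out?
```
Call trace:
F(k=7)
  F(k=6)
    F(k=5)
      F(k=4)
        F(k=3)
          F(k=2)
            F(k=1)
            -> return 1
          -> return 2
        -> return 6
      -> return 24
    -> return 120
  -> return 720
-> return 5040

Final answer: 5040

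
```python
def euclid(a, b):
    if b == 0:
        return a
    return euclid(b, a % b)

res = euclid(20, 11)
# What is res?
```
Call trace:
euclid(a=20, b=11)
  euclid(a=11, b=9)
    euclid(a=9, b=2)
      euclid(a=2, b=1)
        euclid(a=1, b=0)
        -> return 1
      -> return 1
    -> return 1
  -> return 1
-> return 1

Final answer: 1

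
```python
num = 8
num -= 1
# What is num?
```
Trace:
  num=8
  num=7

Final answer: 7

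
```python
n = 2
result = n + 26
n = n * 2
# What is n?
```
Trace:
  n=2
  n=2, result=28
  n=4, result=28

Final answer: 4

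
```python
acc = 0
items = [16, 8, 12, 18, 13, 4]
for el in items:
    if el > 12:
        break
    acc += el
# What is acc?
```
Trace:
  acc=0
  acc=0, el=16

Final answer: 0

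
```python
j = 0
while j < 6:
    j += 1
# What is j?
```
Trace:
  j=0
  j=1
  j=2
  j=3
  j=4
  j=5
  j=6

Final answer: 6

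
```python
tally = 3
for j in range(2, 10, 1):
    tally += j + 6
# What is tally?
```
Trace:
  tally=3
  tally=11, j=2
  tally=20, j=3
  tally=30, j=4
  tally=41, j=5
  tally=53, j=6
  tally=66, j=7
  tally=80, j=8
  tally=95, j=9

Final answer: 95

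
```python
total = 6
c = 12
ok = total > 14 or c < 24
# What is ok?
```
Trace:
  total=6
  total=6, c=12
  total=6, c=12, ok=True

Final answer: True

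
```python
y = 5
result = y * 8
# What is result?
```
Trace:
  y=5
  y=5, result=40

Final answer: 40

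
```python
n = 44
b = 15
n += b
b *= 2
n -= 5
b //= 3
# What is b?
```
Trace:
  n=44
  n=44, b=15
  n=59, b=15
  n=59, b=30
  n=54, b=30
  n=54, b=10

Final answer: 10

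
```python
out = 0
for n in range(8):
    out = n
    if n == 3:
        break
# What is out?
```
Trace:
  out=0
  out=0, n=0
  out=1, n=1
  out=2, n=2
  out=3, n=3

Final answer: 3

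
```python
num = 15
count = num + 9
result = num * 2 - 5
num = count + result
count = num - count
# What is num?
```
Trace:
  num=15
  num=15, count=24
  num=15, count=24, result=25
  num=49, count=24, result=25
  num=49, count=25, result=25

Final answer: 49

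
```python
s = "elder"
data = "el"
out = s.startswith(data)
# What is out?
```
Trace:
  s='elder'
  s='elder', data='el'
  s='elder', data='el', out=True

Final answer: True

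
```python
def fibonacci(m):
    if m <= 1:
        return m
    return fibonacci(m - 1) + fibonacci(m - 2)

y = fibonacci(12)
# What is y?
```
Call trace (a repeated sub-call is expanded the first time; later identical calls just restate its return value):
fibonacci(m=12)
  fibonacci(m=11)
    fibonacci(m=10)
      fibonacci(m=9)
        fibonacci(m=8)
          fibonacci(m=7)
            fibonacci(m=6)
              fibonacci(m=5)
                fibonacci(m=4)
                  fibonacci(m=3)
                    fibonacci(m=2)
                      fibonacci(m=1)
                      -> return 1
                      fibonacci(m=0)
                      -> return 0
                    -> return 1
                    fibonacci(m=1)
                    -> return 1
                  -> return 2
                  fibonacci(m=2) -> return 1  (same call as traced above)
                -> return 3
                fibonacci(m=3) -> return 2  (same call as traced above)
              -> return 5
              fibonacci(m=4) -> return 3  (same call as traced above)
            -> return 8
            fibonacci(m=5) -> return 5  (same call as traced above)
          -> return 13
          fibonacci(m=6) -> return 8  (same call as traced above)
        -> return 21
        fibonacci(m=7) -> return 13  (same call as traced above)
      -> return 34
      fibonacci(m=8) -> return 21  (same call as traced above)
    -> return 55
    fibonacci(m=9) -> return 34  (same call as traced above)
  -> return 89
  fibonacci(m=10) -> return 55  (same call as traced above)
-> return 144

Final answer: 144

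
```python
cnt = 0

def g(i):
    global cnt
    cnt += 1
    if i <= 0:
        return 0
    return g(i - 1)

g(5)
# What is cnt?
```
Call trace:
g(i=5)
  g(i=4)
    g(i=3)
      g(i=2)
        g(i=1)
          g(i=0)
          -> return 0
        -> return 0
      -> return 0
    -> return 0
  -> return 0
-> return 0

cnt is incremented once per call. g is entered once for each i = 5, 4, 3, 2, 1, 0 (the i <= 0 call returns without recursing), i.e. 5 + 1 calls.
cnt = 6

Final answer: 6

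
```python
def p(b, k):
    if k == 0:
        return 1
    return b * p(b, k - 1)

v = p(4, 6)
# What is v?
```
Call trace:
p(b=4, k=6)
  p(b=4, k=5)
    p(b=4, k=4)
      p(b=4, k=3)
        p(b=4, k=2)
          p(b=4, k=1)
            p(b=4, k=0)
            -> return 1
          -> return 4
        -> return 16
      -> return 64
    -> return 256
  -> return 1024
-> return 4096

Final answer: 4096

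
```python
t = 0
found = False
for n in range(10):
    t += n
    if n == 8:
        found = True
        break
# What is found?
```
Trace:
  t=0
  t=0, found=False
  t=0, found=False, n=0
  t=1, found=False, n=1
  t=3, found=False, n=2
  t=6, found=False, n=3
  t=10, found=False, n=4
  t=15, found=False, n=5
  t=21, found=False, n=6
  t=28, found=False, n=7
  t=36, found=True, n=8

Final answer: True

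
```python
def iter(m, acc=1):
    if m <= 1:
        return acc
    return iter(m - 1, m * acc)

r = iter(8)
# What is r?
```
Call trace:
iter(m=8, acc=1)
  iter(m=7, acc=8)
    iter(m=6, acc=56)
      iter(m=5, acc=336)
        iter(m=4, acc=1680)
          iter(m=3, acc=6720)
            iter(m=2, acc=20160)
              iter(m=1, acc=40320)
              -> return 40320
            -> return 40320
          -> return 40320
        -> return 40320
      -> return 40320
    -> return 40320
  -> return 40320
-> return 40320

Final answer: 40320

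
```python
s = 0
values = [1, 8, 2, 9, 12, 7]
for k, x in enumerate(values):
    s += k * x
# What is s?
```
Trace:
  s=0
  s=0, k=0, x=1
  s=8, k=1, x=8
  s=12, k=2, x=2
  s=39, k=3, x=9
  s=87, k=4, x=12
  s=122, k=5, x=7

Final answer: 122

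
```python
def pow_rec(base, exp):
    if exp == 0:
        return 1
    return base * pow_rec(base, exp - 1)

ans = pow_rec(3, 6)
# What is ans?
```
Call trace:
pow_rec(base=3, exp=6)
  pow_rec(base=3, exp=5)
    pow_rec(base=3, exp=4)
      pow_rec(base=3, exp=3)
        pow_rec(base=3, exp=2)
          pow_rec(base=3, exp=1)
            pow_rec(base=3, exp=0)
            -> return 1
          -> return 3
        -> return 9
      -> return 27
    -> return 81
  -> return 243
-> return 729

Final answer: 729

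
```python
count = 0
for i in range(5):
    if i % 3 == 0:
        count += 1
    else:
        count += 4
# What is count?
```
Trace:
  count=0
  count=1, i=0
  count=5, i=1
  count=9, i=2
  count=10, i=3
  count=14, i=4

Final answer: 14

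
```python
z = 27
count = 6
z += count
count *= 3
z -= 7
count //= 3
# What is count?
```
Trace:
  z=27
  z=27, count=6
  z=33, count=6
  z=33, count=18
  z=26, count=18
  z=26, count=6

Final answer: 6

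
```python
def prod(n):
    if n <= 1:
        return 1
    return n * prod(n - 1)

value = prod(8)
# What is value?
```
Call trace:
prod(n=8)
  prod(n=7)
    prod(n=6)
      prod(n=5)
        prod(n=4)
          prod(n=3)
            prod(n=2)
              prod(n=1)
              -> return 1
            -> return 2
          -> return 6
        -> return 24
      -> return 120
    -> return 720
  -> return 5040
-> return 40320

Final answer: 40320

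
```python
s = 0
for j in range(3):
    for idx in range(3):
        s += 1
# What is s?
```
Trace:
  s=0
  s=1, j=0, idx=0
  s=2, j=0, idx=1
  s=3, j=0, idx=2
  s=4, j=1, idx=0
  s=5, j=1, idx=1
  s=6, j=1, idx=2
  s=7, j=2, idx=0
  s=8, j=2, idx=1
  s=9, j=2, idx=2

Final answer: 9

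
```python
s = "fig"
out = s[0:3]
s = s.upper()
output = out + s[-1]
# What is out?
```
Trace:
  s='fig'
  s='fig', out='fig'
  s='FIG', out='fig'
  s='FIG', out='fig', output='figG'

Final answer: 'fig'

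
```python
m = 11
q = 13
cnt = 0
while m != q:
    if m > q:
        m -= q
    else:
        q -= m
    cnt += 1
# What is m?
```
Trace:
  m=11
  m=11, q=13
  m=11, q=13, cnt=0
  m=11, q=2, cnt=1
  m=9, q=2, cnt=2
  m=7, q=2, cnt=3
  m=5, q=2, cnt=4
  m=3, q=2, cnt=5
  m=1, q=2, cnt=6
  m=1, q=1, cnt=7

Final answer: 1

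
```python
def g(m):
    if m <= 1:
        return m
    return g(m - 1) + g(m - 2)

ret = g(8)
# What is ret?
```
Call trace (a repeated sub-call is expanded the first time; later identical calls just restate its return value):
g(m=8)
  g(m=7)
    g(m=6)
      g(m=5)
        g(m=4)
          g(m=3)
            g(m=2)
              g(m=1)
              -> return 1
              g(m=0)
              -> return 0
            -> return 1
            g(m=1)
            -> return 1
          -> return 2
          g(m=2) -> return 1  (same call as traced above)
        -> return 3
        g(m=3) -> return 2  (same call as traced above)
      -> return 5
      g(m=4) -> return 3  (same call as traced above)
    -> return 8
    g(m=5) -> return 5  (same call as traced above)
  -> return 13
  g(m=6) -> return 8  (same call as traced above)
-> return 21

Final answer: 21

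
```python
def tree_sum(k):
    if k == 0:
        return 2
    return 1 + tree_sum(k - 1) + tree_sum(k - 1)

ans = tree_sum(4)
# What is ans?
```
Call trace (a repeated sub-call is expanded the first time; later identical calls just restate its return value):
tree_sum(k=4)
  tree_sum(k=3)
    tree_sum(k=2)
      tree_sum(k=1)
        tree_sum(k=0)
        -> return 2
        tree_sum(k=0)
        -> return 2
      -> return 5
      tree_sum(k=1) -> return 5  (same call as traced above)
    -> return 11
    tree_sum(k=2) -> return 11  (same call as traced above)
  -> return 23
  tree_sum(k=3) -> return 23  (same call as traced above)
-> return 47

Final answer: 47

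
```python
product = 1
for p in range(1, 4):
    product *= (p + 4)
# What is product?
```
Trace:
  product=1
  product=5, p=1
  product=30, p=2
  product=210, p=3

Final answer: 210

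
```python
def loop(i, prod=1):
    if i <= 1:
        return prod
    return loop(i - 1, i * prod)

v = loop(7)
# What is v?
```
Call trace:
loop(i=7, prod=1)
  loop(i=6, prod=7)
    loop(i=5, prod=42)
      loop(i=4, prod=210)
        loop(i=3, prod=840)
          loop(i=2, prod=2520)
            loop(i=1, prod=5040)
            -> return 5040
          -> return 5040
        -> return 5040
      -> return 5040
    -> return 5040
  -> return 5040
-> return 5040

Final answer: 5040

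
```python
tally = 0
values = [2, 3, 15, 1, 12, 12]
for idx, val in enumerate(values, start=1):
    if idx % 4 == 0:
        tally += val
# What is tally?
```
Trace:
  tally=0
  tally=0, idx=1, val=2
  tally=0, idx=2, val=3
  tally=0, idx=3, val=15
  tally=1, idx=4, val=1
  tally=1, idx=5, val=12
  tally=1, idx=6, val=12

Final answer: 1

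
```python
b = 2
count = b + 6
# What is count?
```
Trace:
  b=2
  b=2, count=8

Final answer: 8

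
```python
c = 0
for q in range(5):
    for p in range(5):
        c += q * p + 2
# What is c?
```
Trace:
  c=0
  c=2, q=0, p=0
  c=4, q=0, p=1
  c=6, q=0, p=2
  c=8, q=0, p=3
  c=10, q=0, p=4
  c=12, q=1, p=0
  c=15, q=1, p=1
  c=19, q=1, p=2
  c=24, q=1, p=3
  c=30, q=1, p=4
  c=32, q=2, p=0
  c=36, q=2, p=1
  c=42, q=2, p=2
  c=50, q=2, p=3
  c=60, q=2, p=4
  c=62, q=3, p=0
  c=67, q=3, p=1
  c=75, q=3, p=2
  c=86, q=3, p=3
  c=100, q=3, p=4
  c=102, q=4, p=0
  c=108, q=4, p=1
  c=118, q=4, p=2
  c=132, q=4, p=3
  c=150, q=4, p=4

Final answer: 150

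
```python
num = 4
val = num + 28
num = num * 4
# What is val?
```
Trace:
  num=4
  num=4, val=32
  num=16, val=32

Final answer: 32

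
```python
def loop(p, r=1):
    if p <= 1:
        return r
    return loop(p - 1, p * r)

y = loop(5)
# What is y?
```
Call trace:
loop(p=5, r=1)
  loop(p=4, r=5)
    loop(p=3, r=20)
      loop(p=2, r=60)
        loop(p=1, r=120)
        -> return 120
      -> return 120
    -> return 120
  -> return 120
-> return 120

Final answer: 120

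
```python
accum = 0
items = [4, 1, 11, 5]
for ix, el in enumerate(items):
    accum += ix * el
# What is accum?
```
Trace:
  accum=0
  accum=0, ix=0, el=4
  accum=1, ix=1, el=1
  accum=23, ix=2, el=11
  accum=38, ix=3, el=5

Final answer: 38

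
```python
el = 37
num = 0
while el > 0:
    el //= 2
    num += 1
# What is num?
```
Trace:
  el=37
  el=37, num=0
  el=18, num=1
  el=9, num=2
  el=4, num=3
  el=2, num=4
  el=1, num=5
  el=0, num=6

Final answer: 6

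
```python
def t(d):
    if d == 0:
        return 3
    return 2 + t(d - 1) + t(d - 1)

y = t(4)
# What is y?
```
Call trace (a repeated sub-call is expanded the first time; later identical calls just restate its return value):
t(d=4)
  t(d=3)
    t(d=2)
      t(d=1)
        t(d=0)
        -> return 3
        t(d=0)
        -> return 3
      -> return 8
      t(d=1) -> return 8  (same call as traced above)
    -> return 18
    t(d=2) -> return 18  (same call as traced above)
  -> return 38
  t(d=3) -> return 38  (same call as traced above)
-> return 78

Final answer: 78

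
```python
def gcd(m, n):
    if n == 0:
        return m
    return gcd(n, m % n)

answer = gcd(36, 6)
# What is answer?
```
Call trace:
gcd(m=36, n=6)
  gcd(m=6, n=0)
  -> return 6
-> return 6

Final answer: 6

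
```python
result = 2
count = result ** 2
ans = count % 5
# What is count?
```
Trace:
  result=2
  result=2, count=4
  result=2, count=4, ans=4

Final answer: 4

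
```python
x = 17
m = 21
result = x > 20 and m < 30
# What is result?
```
Trace:
  x=17
  x=17, m=21
  x=17, m=21, result=False

Final answer: False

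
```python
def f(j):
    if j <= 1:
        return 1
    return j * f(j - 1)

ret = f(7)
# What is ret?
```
Call trace:
f(j=7)
  f(j=6)
    f(j=5)
      f(j=4)
        f(j=3)
          f(j=2)
            f(j=1)
            -> return 1
          -> return 2
        -> return 6
      -> return 24
    -> return 120
  -> return 720
-> return 5040

Final answer: 5040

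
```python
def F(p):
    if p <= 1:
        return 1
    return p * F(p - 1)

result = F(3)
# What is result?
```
Call trace:
F(p=3)
  F(p=2)
    F(p=1)
    -> return 1
  -> return 2
-> return 6

Final answer: 6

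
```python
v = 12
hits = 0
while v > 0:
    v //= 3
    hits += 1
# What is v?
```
Trace:
  v=12
  v=12, hits=0
  v=4, hits=1
  v=1, hits=2
  v=0, hits=3

Final answer: 0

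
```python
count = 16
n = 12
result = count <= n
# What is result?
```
Trace:
  count=16
  count=16, n=12
  count=16, n=12, result=False

Final answer: False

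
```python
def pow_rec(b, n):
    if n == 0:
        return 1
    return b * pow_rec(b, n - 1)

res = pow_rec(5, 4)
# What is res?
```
Call trace:
pow_rec(b=5, n=4)
  pow_rec(b=5, n=3)
    pow_rec(b=5, n=2)
      pow_rec(b=5, n=1)
        pow_rec(b=5, n=0)
        -> return 1
      -> return 5
    -> return 25
  -> return 125
-> return 625

Final answer: 625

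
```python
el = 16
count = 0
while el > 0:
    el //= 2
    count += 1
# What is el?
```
Trace:
  el=16
  el=16, count=0
  el=8, count=1
  el=4, count=2
  el=2, count=3
  el=1, count=4
  el=0, count=5

Final answer: 0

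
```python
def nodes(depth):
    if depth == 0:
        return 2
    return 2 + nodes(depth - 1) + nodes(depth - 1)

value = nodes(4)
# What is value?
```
Call trace (a repeated sub-call is expanded the first time; later identical calls just restate its return value):
nodes(depth=4)
  nodes(depth=3)
    nodes(depth=2)
      nodes(depth=1)
        nodes(depth=0)
        -> return 2
        nodes(depth=0)
        -> return 2
      -> return 6
      nodes(depth=1) -> return 6  (same call as traced above)
    -> return 14
    nodes(depth=2) -> return 14  (same call as traced above)
  -> return 30
  nodes(depth=3) -> return 30  (same call as traced above)
-> return 62

Final answer: 62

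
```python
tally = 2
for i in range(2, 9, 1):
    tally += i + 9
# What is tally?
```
Trace:
  tally=2
  tally=13, i=2
  tally=25, i=3
  tally=38, i=4
  tally=52, i=5
  tally=67, i=6
  tally=83, i=7
  tally=100, i=8

Final answer: 100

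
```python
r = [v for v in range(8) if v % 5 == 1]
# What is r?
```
Trace:
  v=0
  v=1
  v=2
  v=3
  v=4
  v=5
  v=6
  v=7
  r=[1, 6]

Final answer: [1, 6]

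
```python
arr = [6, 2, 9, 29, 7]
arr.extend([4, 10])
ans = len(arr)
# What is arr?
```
Trace:
  arr=[6, 2, 9, 29, 7]
  arr=[6, 2, 9, 29, 7, 4, 10]
  arr=[6, 2, 9, 29, 7, 4, 10], ans=7

Final answer: [6, 2, 9, 29, 7, 4, 10]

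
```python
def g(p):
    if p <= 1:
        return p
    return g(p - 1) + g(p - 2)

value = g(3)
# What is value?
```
Call trace:
g(p=3)
  g(p=2)
    g(p=1)
    -> return 1
    g(p=0)
    -> return 0
  -> return 1
  g(p=1)
  -> return 1
-> return 2

Final answer: 2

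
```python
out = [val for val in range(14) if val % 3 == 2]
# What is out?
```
Trace:
  val=0
  val=1
  val=2
  val=3
  val=4
  val=5
  val=6
  val=7
  val=8
  val=9
  val=10
  val=11
  val=12
  val=13
  out=[2, 5, 8, 11]

Final answer: [2, 5, 8, 11]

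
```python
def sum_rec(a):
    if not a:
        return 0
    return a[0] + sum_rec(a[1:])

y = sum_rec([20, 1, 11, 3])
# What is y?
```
Call trace:
sum_rec(a=[20, 1, 11, 3])
  sum_rec(a=[1, 11, 3])
    sum_rec(a=[11, 3])
      sum_rec(a=[3])
        sum_rec(a=[])
        -> return 0
      -> return 3
    -> return 14
  -> return 15
-> return 35

Final answer: 35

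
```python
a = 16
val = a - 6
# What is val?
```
Trace:
  a=16
  a=16, val=10

Final answer: 10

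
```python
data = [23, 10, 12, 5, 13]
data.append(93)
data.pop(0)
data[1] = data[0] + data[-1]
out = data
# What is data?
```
Trace:
  data=[23, 10, 12, 5, 13]
  data=[23, 10, 12, 5, 13, 93]
  data=[10, 12, 5, 13, 93]
  data=[10, 103, 5, 13, 93]
  data=[10, 103, 5, 13, 93], out=[10, 103, 5, 13, 93]

Final answer: [10, 103, 5, 13, 93]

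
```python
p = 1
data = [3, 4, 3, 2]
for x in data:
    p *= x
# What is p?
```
Trace:
  p=1
  p=3, x=3
  p=12, x=4
  p=36, x=3
  p=72, x=2

Final answer: 72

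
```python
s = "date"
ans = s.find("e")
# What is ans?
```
Trace:
  s='date'
  s='date', ans=3

Final answer: 3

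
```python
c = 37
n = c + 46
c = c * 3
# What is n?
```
Trace:
  c=37
  c=37, n=83
  c=111, n=83

Final answer: 83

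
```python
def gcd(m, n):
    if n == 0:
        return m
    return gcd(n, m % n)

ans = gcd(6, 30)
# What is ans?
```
Call trace:
gcd(m=6, n=30)
  gcd(m=30, n=6)
    gcd(m=6, n=0)
    -> return 6
  -> return 6
-> return 6

Final answer: 6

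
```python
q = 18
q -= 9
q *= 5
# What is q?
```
Trace:
  q=18
  q=9
  q=45

Final answer: 45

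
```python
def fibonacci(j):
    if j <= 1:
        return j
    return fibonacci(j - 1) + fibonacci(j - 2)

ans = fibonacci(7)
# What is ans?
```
Call trace (a repeated sub-call is expanded the first time; later identical calls just restate its return value):
fibonacci(j=7)
  fibonacci(j=6)
    fibonacci(j=5)
      fibonacci(j=4)
        fibonacci(j=3)
          fibonacci(j=2)
            fibonacci(j=1)
            -> return 1
            fibonacci(j=0)
            -> return 0
          -> return 1
          fibonacci(j=1)
          -> return 1
        -> return 2
        fibonacci(j=2) -> return 1  (same call as traced above)
      -> return 3
      fibonacci(j=3) -> return 2  (same call as traced above)
    -> return 5
    fibonacci(j=4) -> return 3  (same call as traced above)
  -> return 8
  fibonacci(j=5) -> return 5  (same call as traced above)
-> return 13

Final answer: 13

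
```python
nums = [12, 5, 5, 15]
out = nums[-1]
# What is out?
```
Trace:
  nums=[12, 5, 5, 15]
  nums=[12, 5, 5, 15], out=15

Final answer: 15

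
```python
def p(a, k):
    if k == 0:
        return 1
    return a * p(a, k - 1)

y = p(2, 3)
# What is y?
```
Call trace:
p(a=2, k=3)
  p(a=2, k=2)
    p(a=2, k=1)
      p(a=2, k=0)
      -> return 1
    -> return 2
  -> return 4
-> return 8

Final answer: 8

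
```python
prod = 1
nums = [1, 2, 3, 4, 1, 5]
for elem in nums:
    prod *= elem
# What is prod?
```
Trace:
  prod=1
  prod=1, elem=1
  prod=2, elem=2
  prod=6, elem=3
  prod=24, elem=4
  prod=24, elem=1
  prod=120, elem=5

Final answer: 120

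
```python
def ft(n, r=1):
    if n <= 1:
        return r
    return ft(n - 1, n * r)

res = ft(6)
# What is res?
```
Call trace:
ft(n=6, r=1)
  ft(n=5, r=6)
    ft(n=4, r=30)
      ft(n=3, r=120)
        ft(n=2, r=360)
          ft(n=1, r=720)
          -> return 720
        -> return 720
      -> return 720
    -> return 720
  -> return 720
-> return 720

Final answer: 720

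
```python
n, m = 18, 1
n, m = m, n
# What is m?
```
Trace:
  n=18, m=1
  n=1, m=18

Final answer: 18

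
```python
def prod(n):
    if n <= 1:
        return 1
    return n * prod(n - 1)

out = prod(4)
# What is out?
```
Call trace:
prod(n=4)
  prod(n=3)
    prod(n=2)
      prod(n=1)
      -> return 1
    -> return 2
  -> return 6
-> return 24

Final answer: 24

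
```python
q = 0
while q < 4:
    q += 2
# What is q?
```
Trace:
  q=0
  q=2
  q=4

Final answer: 4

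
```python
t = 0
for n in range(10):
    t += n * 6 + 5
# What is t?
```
Trace:
  t=0
  t=5, n=0
  t=16, n=1
  t=33, n=2
  t=56, n=3
  t=85, n=4
  t=120, n=5
  t=161, n=6
  t=208, n=7
  t=261, n=8
  t=320, n=9

Final answer: 320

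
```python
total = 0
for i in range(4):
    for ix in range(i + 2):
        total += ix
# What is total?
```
Trace:
  total=0
  total=0, i=0, ix=0
  total=1, i=0, ix=1
  total=1, i=1, ix=0
  total=2, i=1, ix=1
  total=4, i=1, ix=2
  total=4, i=2, ix=0
  total=5, i=2, ix=1
  total=7, i=2, ix=2
  total=10, i=2, ix=3
  total=10, i=3, ix=0
  total=11, i=3, ix=1
  total=13, i=3, ix=2
  total=16, i=3, ix=3
  total=20, i=3, ix=4

Final answer: 20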